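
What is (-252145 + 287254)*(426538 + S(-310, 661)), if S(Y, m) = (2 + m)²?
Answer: 30408150663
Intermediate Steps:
(-252145 + 287254)*(426538 + S(-310, 661)) = (-252145 + 287254)*(426538 + (2 + 661)²) = 35109*(426538 + 663²) = 35109*(426538 + 439569) = 35109*866107 = 30408150663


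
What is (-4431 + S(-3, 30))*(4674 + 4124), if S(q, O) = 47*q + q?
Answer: -40250850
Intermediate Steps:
S(q, O) = 48*q
(-4431 + S(-3, 30))*(4674 + 4124) = (-4431 + 48*(-3))*(4674 + 4124) = (-4431 - 144)*8798 = -4575*8798 = -40250850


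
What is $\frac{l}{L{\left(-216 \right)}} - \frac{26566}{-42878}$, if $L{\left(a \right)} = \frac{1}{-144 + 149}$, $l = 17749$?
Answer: $\frac{1902617338}{21439} \approx 88746.0$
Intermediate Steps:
$L{\left(a \right)} = \frac{1}{5}$
$\frac{l}{L{\left(-216 \right)}} - \frac{26566}{-42878} = 17749 \frac{1}{\frac{1}{5}} - \frac{26566}{-42878} = 17749 \cdot 5 - - \frac{13283}{21439} = 88745 + \frac{13283}{21439} = \frac{1902617338}{21439}$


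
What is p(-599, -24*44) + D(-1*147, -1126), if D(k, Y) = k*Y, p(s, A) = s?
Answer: 164923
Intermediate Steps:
D(k, Y) = Y*k
p(-599, -24*44) + D(-1*147, -1126) = -599 - (-1126)*147 = -599 - 1126*(-147) = -599 + 165522 = 164923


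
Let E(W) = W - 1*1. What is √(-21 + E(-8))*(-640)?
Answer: -640*I*√30 ≈ -3505.4*I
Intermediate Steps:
E(W) = -1 + W (E(W) = W - 1 = -1 + W)
√(-21 + E(-8))*(-640) = √(-21 + (-1 - 8))*(-640) = √(-21 - 9)*(-640) = √(-30)*(-640) = (I*√30)*(-640) = -640*I*√30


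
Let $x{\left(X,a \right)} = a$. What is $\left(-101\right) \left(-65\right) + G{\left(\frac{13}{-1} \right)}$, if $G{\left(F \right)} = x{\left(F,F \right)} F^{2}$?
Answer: $4368$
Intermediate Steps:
$G{\left(F \right)} = F^{3}$ ($G{\left(F \right)} = F F^{2} = F^{3}$)
$\left(-101\right) \left(-65\right) + G{\left(\frac{13}{-1} \right)} = \left(-101\right) \left(-65\right) + \left(\frac{13}{-1}\right)^{3} = 6565 + \left(13 \left(-1\right)\right)^{3} = 6565 + \left(-13\right)^{3} = 6565 - 2197 = 4368$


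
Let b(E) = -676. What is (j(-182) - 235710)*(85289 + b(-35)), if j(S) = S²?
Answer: -17141409218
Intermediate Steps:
(j(-182) - 235710)*(85289 + b(-35)) = ((-182)² - 235710)*(85289 - 676) = (33124 - 235710)*84613 = -202586*84613 = -17141409218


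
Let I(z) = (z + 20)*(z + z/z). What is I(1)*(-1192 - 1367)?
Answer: -107478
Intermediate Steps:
I(z) = (1 + z)*(20 + z) (I(z) = (20 + z)*(z + 1) = (20 + z)*(1 + z) = (1 + z)*(20 + z))
I(1)*(-1192 - 1367) = (20 + 1² + 21*1)*(-1192 - 1367) = (20 + 1 + 21)*(-2559) = 42*(-2559) = -107478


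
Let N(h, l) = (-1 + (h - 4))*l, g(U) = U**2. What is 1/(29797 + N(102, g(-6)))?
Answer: 1/33289 ≈ 3.0040e-5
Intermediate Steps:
N(h, l) = l*(-5 + h) (N(h, l) = (-1 + (-4 + h))*l = (-5 + h)*l = l*(-5 + h))
1/(29797 + N(102, g(-6))) = 1/(29797 + (-6)**2*(-5 + 102)) = 1/(29797 + 36*97) = 1/(29797 + 3492) = 1/33289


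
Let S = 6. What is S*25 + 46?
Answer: 196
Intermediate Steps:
S*25 + 46 = 6*25 + 46 = 150 + 46 = 196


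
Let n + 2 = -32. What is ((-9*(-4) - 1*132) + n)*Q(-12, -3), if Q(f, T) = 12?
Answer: -1560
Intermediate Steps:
n = -34 (n = -2 - 32 = -34)
((-9*(-4) - 1*132) + n)*Q(-12, -3) = ((-9*(-4) - 1*132) - 34)*12 = ((36 - 132) - 34)*12 = (-96 - 34)*12 = -130*12 = -1560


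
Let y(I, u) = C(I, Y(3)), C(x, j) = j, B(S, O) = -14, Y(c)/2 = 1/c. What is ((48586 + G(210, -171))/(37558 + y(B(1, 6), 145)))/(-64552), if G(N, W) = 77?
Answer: -145989/7273461152 ≈ -2.0071e-5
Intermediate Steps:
Y(c) = 2/c (Y(c) = 2*(1/c) = 2/c)
y(I, u) = ⅔ (y(I, u) = 2/3 = 2*(⅓) = ⅔)
((48586 + G(210, -171))/(37558 + y(B(1, 6), 145)))/(-64552) = ((48586 + 77)/(37558 + ⅔))/(-64552) = (48663/(112676/3))*(-1/64552) = (48663*(3/112676))*(-1/64552) = (145989/112676)*(-1/64552) = -145989/7273461152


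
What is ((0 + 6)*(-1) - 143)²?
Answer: 22201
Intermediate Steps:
((0 + 6)*(-1) - 143)² = (6*(-1) - 143)² = (-6 - 143)² = (-149)² = 22201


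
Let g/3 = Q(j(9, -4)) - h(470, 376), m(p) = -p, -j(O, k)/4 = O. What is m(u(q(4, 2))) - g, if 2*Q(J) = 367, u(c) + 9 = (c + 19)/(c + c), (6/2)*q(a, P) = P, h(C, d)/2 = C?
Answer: 9055/4 ≈ 2263.8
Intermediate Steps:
h(C, d) = 2*C
j(O, k) = -4*O
q(a, P) = P/3
u(c) = -9 + (19 + c)/(2*c) (u(c) = -9 + (c + 19)/(c + c) = -9 + (19 + c)/((2*c)) = -9 + (19 + c)*(1/(2*c)) = -9 + (19 + c)/(2*c))
Q(J) = 367/2 (Q(J) = (½)*367 = 367/2)
g = -4539/2 (g = 3*(367/2 - 2*470) = 3*(367/2 - 1*940) = 3*(367/2 - 940) = 3*(-1513/2) = -4539/2 ≈ -2269.5)
m(u(q(4, 2))) - g = -(19 - 17*2/3)/(2*((⅓)*2)) - 1*(-4539/2) = -(19 - 17*⅔)/(2*⅔) + 4539/2 = -3*(19 - 34/3)/(2*2) + 4539/2 = -3*23/(2*2*3) + 4539/2 = -1*23/4 + 4539/2 = -23/4 + 4539/2 = 9055/4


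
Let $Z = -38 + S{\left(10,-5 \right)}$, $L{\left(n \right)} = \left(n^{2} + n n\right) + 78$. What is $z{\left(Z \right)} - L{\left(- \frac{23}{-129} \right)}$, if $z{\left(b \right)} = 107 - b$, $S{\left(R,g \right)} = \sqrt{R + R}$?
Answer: $\frac{1113889}{16641} - 2 \sqrt{5} \approx 62.464$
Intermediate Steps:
$S{\left(R,g \right)} = \sqrt{2} \sqrt{R}$ ($S{\left(R,g \right)} = \sqrt{2 R} = \sqrt{2} \sqrt{R}$)
$L{\left(n \right)} = 78 + 2 n^{2}$ ($L{\left(n \right)} = \left(n^{2} + n^{2}\right) + 78 = 2 n^{2} + 78 = 78 + 2 n^{2}$)
$Z = -38 + 2 \sqrt{5}$ ($Z = -38 + \sqrt{2} \sqrt{10} = -38 + 2 \sqrt{5} \approx -33.528$)
$z{\left(Z \right)} - L{\left(- \frac{23}{-129} \right)} = \left(107 - \left(-38 + 2 \sqrt{5}\right)\right) - \left(78 + 2 \left(- \frac{23}{-129}\right)^{2}\right) = \left(107 + \left(38 - 2 \sqrt{5}\right)\right) - \left(78 + 2 \left(\left(-23\right) \left(- \frac{1}{129}\right)\right)^{2}\right) = \left(145 - 2 \sqrt{5}\right) - \left(78 + 2 \left(\frac{23}{129}\right)^{2}\right) = \left(145 - 2 \sqrt{5}\right) - \left(78 + 2 \cdot \frac{529}{16641}\right) = \left(145 - 2 \sqrt{5}\right) - \left(78 + \frac{1058}{16641}\right) = \left(145 - 2 \sqrt{5}\right) - \frac{1299056}{16641} = \frac{1113889}{16641} - 2 \sqrt{5}$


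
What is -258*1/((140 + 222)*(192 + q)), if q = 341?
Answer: -129/96473 ≈ -0.0013372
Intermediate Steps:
-258*1/((140 + 222)*(192 + q)) = -258*1/((140 + 222)*(192 + 341)) = -258/(362*533) = -258/192946 = -258*1/192946 = -129/96473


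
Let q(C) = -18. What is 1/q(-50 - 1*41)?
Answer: -1/18 ≈ -0.055556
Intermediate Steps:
1/q(-50 - 1*41) = 1/(-18) = -1/18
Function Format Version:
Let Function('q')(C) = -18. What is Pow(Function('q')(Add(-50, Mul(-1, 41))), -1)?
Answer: Rational(-1, 18) ≈ -0.055556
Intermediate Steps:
Pow(Function('q')(Add(-50, Mul(-1, 41))), -1) = Pow(-18, -1) = Rational(-1, 18)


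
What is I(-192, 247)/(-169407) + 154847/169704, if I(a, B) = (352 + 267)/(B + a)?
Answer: 160296007591/175688611560 ≈ 0.91239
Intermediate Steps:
I(a, B) = 619/(B + a)
I(-192, 247)/(-169407) + 154847/169704 = (619/(247 - 192))/(-169407) + 154847/169704 = (619/55)*(-1/169407) + 154847*(1/169704) = (619*(1/55))*(-1/169407) + 154847/169704 = (619/55)*(-1/169407) + 154847/169704 = -619/9317385 + 154847/169704 = 160296007591/175688611560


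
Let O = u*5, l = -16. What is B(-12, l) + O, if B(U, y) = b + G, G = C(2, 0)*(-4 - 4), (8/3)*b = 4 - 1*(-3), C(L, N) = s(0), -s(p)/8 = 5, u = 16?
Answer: 3221/8 ≈ 402.63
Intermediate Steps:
s(p) = -40 (s(p) = -8*5 = -40)
C(L, N) = -40
b = 21/8 (b = 3*(4 - 1*(-3))/8 = 3*(4 + 3)/8 = (3/8)*7 = 21/8 ≈ 2.6250)
G = 320 (G = -40*(-4 - 4) = -40*(-8) = 320)
O = 80 (O = 16*5 = 80)
B(U, y) = 2581/8 (B(U, y) = 21/8 + 320 = 2581/8)
B(-12, l) + O = 2581/8 + 80 = 3221/8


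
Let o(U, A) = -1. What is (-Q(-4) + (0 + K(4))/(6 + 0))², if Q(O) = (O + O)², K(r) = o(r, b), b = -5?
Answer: 148225/36 ≈ 4117.4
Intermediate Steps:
K(r) = -1
Q(O) = 4*O² (Q(O) = (2*O)² = 4*O²)
(-Q(-4) + (0 + K(4))/(6 + 0))² = (-4*(-4)² + (0 - 1)/(6 + 0))² = (-4*16 - 1/6)² = (-1*64 + (⅙)*(-1))² = (-64 - ⅙)² = (-385/6)² = 148225/36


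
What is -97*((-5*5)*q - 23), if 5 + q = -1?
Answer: -12319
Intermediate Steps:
q = -6 (q = -5 - 1 = -6)
-97*((-5*5)*q - 23) = -97*(-5*5*(-6) - 23) = -97*(-25*(-6) - 23) = -97*(150 - 23) = -97*127 = -12319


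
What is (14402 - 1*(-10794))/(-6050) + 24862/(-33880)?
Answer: -414899/84700 ≈ -4.8985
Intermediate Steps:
(14402 - 1*(-10794))/(-6050) + 24862/(-33880) = (14402 + 10794)*(-1/6050) + 24862*(-1/33880) = 25196*(-1/6050) - 12431/16940 = -12598/3025 - 12431/16940 = -414899/84700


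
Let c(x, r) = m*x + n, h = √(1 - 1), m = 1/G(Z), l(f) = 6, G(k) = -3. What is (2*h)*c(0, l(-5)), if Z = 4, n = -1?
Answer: 0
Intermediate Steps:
m = -⅓ (m = 1/(-3) = -⅓ ≈ -0.33333)
h = 0 (h = √0 = 0)
c(x, r) = -1 - x/3 (c(x, r) = -x/3 - 1 = -1 - x/3)
(2*h)*c(0, l(-5)) = (2*0)*(-1 - ⅓*0) = 0*(-1 + 0) = 0*(-1) = 0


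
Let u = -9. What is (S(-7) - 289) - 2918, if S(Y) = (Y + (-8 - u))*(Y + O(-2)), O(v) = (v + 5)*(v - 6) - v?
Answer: -3033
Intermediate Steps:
O(v) = -v + (-6 + v)*(5 + v) (O(v) = (5 + v)*(-6 + v) - v = (-6 + v)*(5 + v) - v = -v + (-6 + v)*(5 + v))
S(Y) = (1 + Y)*(-22 + Y) (S(Y) = (Y + (-8 - 1*(-9)))*(Y + (-30 + (-2)**2 - 2*(-2))) = (Y + (-8 + 9))*(Y + (-30 + 4 + 4)) = (Y + 1)*(Y - 22) = (1 + Y)*(-22 + Y))
(S(-7) - 289) - 2918 = ((-22 + (-7)**2 - 21*(-7)) - 289) - 2918 = ((-22 + 49 + 147) - 289) - 2918 = (174 - 289) - 2918 = -115 - 2918 = -3033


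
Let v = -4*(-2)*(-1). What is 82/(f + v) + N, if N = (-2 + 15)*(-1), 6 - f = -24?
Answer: -102/11 ≈ -9.2727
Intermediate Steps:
f = 30 (f = 6 - 1*(-24) = 6 + 24 = 30)
v = -8 (v = 8*(-1) = -8)
N = -13 (N = 13*(-1) = -13)
82/(f + v) + N = 82/(30 - 8) - 13 = 82/22 - 13 = (1/22)*82 - 13 = 41/11 - 13 = -102/11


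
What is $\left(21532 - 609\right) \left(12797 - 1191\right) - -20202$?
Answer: $242852540$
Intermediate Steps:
$\left(21532 - 609\right) \left(12797 - 1191\right) - -20202 = 20923 \cdot 11606 + 20202 = 242832338 + 20202 = 242852540$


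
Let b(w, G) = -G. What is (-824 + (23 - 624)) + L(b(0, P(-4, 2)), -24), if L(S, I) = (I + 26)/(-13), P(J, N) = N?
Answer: -18527/13 ≈ -1425.2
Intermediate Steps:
L(S, I) = -2 - I/13 (L(S, I) = (26 + I)*(-1/13) = -2 - I/13)
(-824 + (23 - 624)) + L(b(0, P(-4, 2)), -24) = (-824 + (23 - 624)) + (-2 - 1/13*(-24)) = (-824 - 601) + (-2 + 24/13) = -1425 - 2/13 = -18527/13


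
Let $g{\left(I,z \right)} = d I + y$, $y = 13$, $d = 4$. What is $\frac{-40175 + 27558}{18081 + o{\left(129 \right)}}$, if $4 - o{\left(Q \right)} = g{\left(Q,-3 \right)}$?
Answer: $- \frac{1147}{1596} \approx -0.71867$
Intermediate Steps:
$g{\left(I,z \right)} = 13 + 4 I$ ($g{\left(I,z \right)} = 4 I + 13 = 13 + 4 I$)
$o{\left(Q \right)} = -9 - 4 Q$ ($o{\left(Q \right)} = 4 - \left(13 + 4 Q\right) = -9 - 4 Q$)
$\frac{-40175 + 27558}{18081 + o{\left(129 \right)}} = \frac{-40175 + 27558}{18081 - 525} = - \frac{12617}{18081 - 525} = - \frac{12617}{17556} = \left(-12617\right) \frac{1}{17556} = - \frac{1147}{1596}$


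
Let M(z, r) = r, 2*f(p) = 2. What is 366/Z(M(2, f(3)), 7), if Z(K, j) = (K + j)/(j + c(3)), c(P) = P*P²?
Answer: 3111/2 ≈ 1555.5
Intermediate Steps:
f(p) = 1 (f(p) = (½)*2 = 1)
c(P) = P³
Z(K, j) = (K + j)/(27 + j) (Z(K, j) = (K + j)/(j + 3³) = (K + j)/(j + 27) = (K + j)/(27 + j))
366/Z(M(2, f(3)), 7) = 366/(((1 + 7)/(27 + 7))) = 366/((8/34)) = 366/(((1/34)*8)) = 366/(4/17) = 366*(17/4) = 3111/2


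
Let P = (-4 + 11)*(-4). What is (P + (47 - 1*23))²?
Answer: 16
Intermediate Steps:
P = -28 (P = 7*(-4) = -28)
(P + (47 - 1*23))² = (-28 + (47 - 1*23))² = (-28 + (47 - 23))² = (-28 + 24)² = (-4)² = 16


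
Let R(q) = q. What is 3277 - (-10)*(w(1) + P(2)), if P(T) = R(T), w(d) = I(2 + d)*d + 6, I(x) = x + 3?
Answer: 3417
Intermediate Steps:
I(x) = 3 + x
w(d) = 6 + d*(5 + d) (w(d) = (3 + (2 + d))*d + 6 = (5 + d)*d + 6 = d*(5 + d) + 6 = 6 + d*(5 + d))
P(T) = T
3277 - (-10)*(w(1) + P(2)) = 3277 - (-10)*((6 + 1*(5 + 1)) + 2) = 3277 - (-10)*((6 + 1*6) + 2) = 3277 - (-10)*((6 + 6) + 2) = 3277 - (-10)*(12 + 2) = 3277 - (-10)*14 = 3277 - 1*(-140) = 3277 + 140 = 3417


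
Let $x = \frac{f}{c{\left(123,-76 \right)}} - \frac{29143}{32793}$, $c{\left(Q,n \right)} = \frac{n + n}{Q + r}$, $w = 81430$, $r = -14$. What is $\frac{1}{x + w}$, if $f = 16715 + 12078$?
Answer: $\frac{4984536}{302967572203} \approx 1.6452 \cdot 10^{-5}$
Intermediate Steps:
$f = 28793$
$c{\left(Q,n \right)} = \frac{2 n}{-14 + Q}$ ($c{\left(Q,n \right)} = \frac{n + n}{Q - 14} = \frac{2 n}{-14 + Q}$)
$x = - \frac{102923194277}{4984536}$ ($x = \frac{28793}{2 \left(-76\right) \frac{1}{-14 + 123}} - \frac{29143}{32793} = \frac{28793}{2 \left(-76\right) \frac{1}{109}} - \frac{29143}{32793} = \frac{28793}{- \frac{152}{109}} - \frac{29143}{32793} = 28793 \left(- \frac{109}{152}\right) - \frac{29143}{32793} = - \frac{3138437}{152} - \frac{29143}{32793} = - \frac{102923194277}{4984536} \approx -20649.0$)
$\frac{1}{x + w} = \frac{1}{- \frac{102923194277}{4984536} + 81430} = \frac{1}{\frac{302967572203}{4984536}} = \frac{4984536}{302967572203}$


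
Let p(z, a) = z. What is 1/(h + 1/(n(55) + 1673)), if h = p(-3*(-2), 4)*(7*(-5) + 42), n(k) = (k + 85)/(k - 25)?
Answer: 5033/211389 ≈ 0.023809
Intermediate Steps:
n(k) = (85 + k)/(-25 + k)
h = 42 (h = (-3*(-2))*(7*(-5) + 42) = 6*(-35 + 42) = 6*7 = 42)
1/(h + 1/(n(55) + 1673)) = 1/(42 + 1/((85 + 55)/(-25 + 55) + 1673)) = 1/(42 + 1/(140/30 + 1673)) = 1/(42 + 1/((1/30)*140 + 1673)) = 1/(42 + 1/(14/3 + 1673)) = 1/(42 + 1/(5033/3)) = 1/(42 + 3/5033) = 1/(211389/5033) = 5033/211389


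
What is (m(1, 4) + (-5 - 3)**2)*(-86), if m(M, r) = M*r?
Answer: -5848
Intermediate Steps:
(m(1, 4) + (-5 - 3)**2)*(-86) = (1*4 + (-5 - 3)**2)*(-86) = (4 + (-8)**2)*(-86) = (4 + 64)*(-86) = 68*(-86) = -5848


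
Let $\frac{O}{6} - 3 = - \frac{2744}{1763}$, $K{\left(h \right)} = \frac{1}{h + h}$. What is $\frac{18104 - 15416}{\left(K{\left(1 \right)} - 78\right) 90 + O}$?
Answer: $- \frac{1579648}{4093885} \approx -0.38586$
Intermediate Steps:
$K{\left(h \right)} = \frac{1}{2 h}$
$O = \frac{15270}{1763}$ ($O = 18 + 6 \left(- \frac{2744}{1763}\right) = 18 - \frac{16464}{1763} = \frac{15270}{1763} \approx 8.6614$)
$\frac{18104 - 15416}{\left(K{\left(1 \right)} - 78\right) 90 + O} = \frac{18104 - 15416}{\left(\frac{1}{2 \cdot 1} - 78\right) 90 + \frac{15270}{1763}} = \frac{2688}{\left(\frac{1}{2} \cdot 1 - 78\right) 90 + \frac{15270}{1763}} = \frac{2688}{\left(\frac{1}{2} - 78\right) 90 + \frac{15270}{1763}} = \frac{2688}{\left(- \frac{155}{2}\right) 90 + \frac{15270}{1763}} = \frac{2688}{-6975 + \frac{15270}{1763}} = \frac{2688}{- \frac{12281655}{1763}} = 2688 \left(- \frac{1763}{12281655}\right) = - \frac{1579648}{4093885}$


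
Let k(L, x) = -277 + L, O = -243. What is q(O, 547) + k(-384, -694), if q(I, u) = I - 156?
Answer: -1060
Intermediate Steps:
q(I, u) = -156 + I
q(O, 547) + k(-384, -694) = (-156 - 243) + (-277 - 384) = -399 - 661 = -1060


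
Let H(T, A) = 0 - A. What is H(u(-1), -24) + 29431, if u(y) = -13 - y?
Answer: 29455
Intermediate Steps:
H(T, A) = -A
H(u(-1), -24) + 29431 = -1*(-24) + 29431 = 24 + 29431 = 29455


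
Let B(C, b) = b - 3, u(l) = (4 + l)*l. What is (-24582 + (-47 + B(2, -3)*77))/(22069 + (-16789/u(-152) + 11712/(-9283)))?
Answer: -5239762763488/4608258065953 ≈ -1.1370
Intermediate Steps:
u(l) = l*(4 + l)
B(C, b) = -3 + b
(-24582 + (-47 + B(2, -3)*77))/(22069 + (-16789/u(-152) + 11712/(-9283))) = (-24582 + (-47 + (-3 - 3)*77))/(22069 + (-16789*(-1/(152*(4 - 152))) + 11712/(-9283))) = (-24582 + (-47 - 6*77))/(22069 + (-16789/((-152*(-148))) + 11712*(-1/9283))) = (-24582 + (-47 - 462))/(22069 + (-16789/22496 - 11712/9283)) = (-24582 - 509)/(22069 + (-16789*1/22496 - 11712/9283)) = -25091/(22069 + (-16789/22496 - 11712/9283)) = -25091/(22069 - 419325439/208830368) = -25091/4608258065953/208830368 = -25091*208830368/4608258065953 = -5239762763488/4608258065953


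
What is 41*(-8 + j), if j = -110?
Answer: -4838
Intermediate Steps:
41*(-8 + j) = 41*(-8 - 110) = 41*(-118) = -4838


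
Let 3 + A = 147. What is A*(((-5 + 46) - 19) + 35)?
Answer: 8208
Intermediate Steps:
A = 144 (A = -3 + 147 = 144)
A*(((-5 + 46) - 19) + 35) = 144*(((-5 + 46) - 19) + 35) = 144*((41 - 19) + 35) = 144*(22 + 35) = 144*57 = 8208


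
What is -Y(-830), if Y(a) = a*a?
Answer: -688900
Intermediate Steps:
Y(a) = a²
-Y(-830) = -1*(-830)² = -1*688900 = -688900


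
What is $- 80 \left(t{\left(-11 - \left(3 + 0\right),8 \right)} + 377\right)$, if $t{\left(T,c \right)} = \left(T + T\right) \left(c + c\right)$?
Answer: $5680$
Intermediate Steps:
$t{\left(T,c \right)} = 4 T c$ ($t{\left(T,c \right)} = 2 T 2 c = 4 T c$)
$- 80 \left(t{\left(-11 - \left(3 + 0\right),8 \right)} + 377\right) = - 80 \left(4 \left(-11 - \left(3 + 0\right)\right) 8 + 377\right) = - 80 \left(4 \left(-11 - 3\right) 8 + 377\right) = - 80 \left(4 \left(-14\right) 8 + 377\right) = - 80 \left(-448 + 377\right) = \left(-80\right) \left(-71\right) = 5680$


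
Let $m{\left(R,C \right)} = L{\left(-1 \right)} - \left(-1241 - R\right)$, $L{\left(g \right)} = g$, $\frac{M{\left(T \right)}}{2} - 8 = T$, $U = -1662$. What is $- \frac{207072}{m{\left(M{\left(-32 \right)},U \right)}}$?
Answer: $- \frac{25884}{149} \approx -173.72$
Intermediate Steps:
$M{\left(T \right)} = 16 + 2 T$
$m{\left(R,C \right)} = 1240 + R$ ($m{\left(R,C \right)} = -1 - \left(-1241 - R\right) = -1 + \left(1241 + R\right) = 1240 + R$)
$- \frac{207072}{m{\left(M{\left(-32 \right)},U \right)}} = - \frac{207072}{1240 + \left(16 + 2 \left(-32\right)\right)} = - \frac{207072}{1240 + \left(16 - 64\right)} = - \frac{207072}{1240 - 48} = - \frac{207072}{1192} = \left(-207072\right) \frac{1}{1192} = - \frac{25884}{149}$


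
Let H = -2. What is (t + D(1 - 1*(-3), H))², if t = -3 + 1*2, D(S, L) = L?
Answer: 9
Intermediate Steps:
t = -1 (t = -3 + 2 = -1)
(t + D(1 - 1*(-3), H))² = (-1 - 2)² = (-3)² = 9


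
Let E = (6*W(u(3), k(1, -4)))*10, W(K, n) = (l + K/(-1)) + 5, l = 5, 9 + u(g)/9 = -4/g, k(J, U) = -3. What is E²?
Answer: 38192400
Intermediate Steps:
u(g) = -81 - 36/g (u(g) = -81 + 9*(-4/g) = -81 - 36/g)
W(K, n) = 10 - K (W(K, n) = (5 + K/(-1)) + 5 = (5 + K*(-1)) + 5 = (5 - K) + 5 = 10 - K)
E = 6180 (E = (6*(10 - (-81 - 36/3)))*10 = (6*(10 - (-81 - 36*⅓)))*10 = (6*(10 - (-81 - 12)))*10 = (6*(10 - 1*(-93)))*10 = (6*(10 + 93))*10 = (6*103)*10 = 618*10 = 6180)
E² = 6180² = 38192400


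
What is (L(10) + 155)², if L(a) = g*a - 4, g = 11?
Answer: 68121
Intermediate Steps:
L(a) = -4 + 11*a (L(a) = 11*a - 4 = -4 + 11*a)
(L(10) + 155)² = ((-4 + 11*10) + 155)² = ((-4 + 110) + 155)² = (106 + 155)² = 261² = 68121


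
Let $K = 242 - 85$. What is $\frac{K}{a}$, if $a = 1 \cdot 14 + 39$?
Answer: $\frac{157}{53} \approx 2.9623$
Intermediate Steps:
$K = 157$ ($K = 242 - 85 = 157$)
$a = 53$ ($a = 14 + 39 = 53$)
$\frac{K}{a} = \frac{157}{53}$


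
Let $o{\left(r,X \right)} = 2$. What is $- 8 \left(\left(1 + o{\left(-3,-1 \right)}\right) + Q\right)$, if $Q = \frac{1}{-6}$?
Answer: $- \frac{68}{3} \approx -22.667$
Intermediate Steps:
$Q = - \frac{1}{6} \approx -0.16667$
$- 8 \left(\left(1 + o{\left(-3,-1 \right)}\right) + Q\right) = - 8 \left(\left(1 + 2\right) - \frac{1}{6}\right) = - 8 \left(3 - \frac{1}{6}\right) = \left(-8\right) \frac{17}{6} = - \frac{68}{3}$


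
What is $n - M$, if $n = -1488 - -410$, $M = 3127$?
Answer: $-4205$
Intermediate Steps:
$n = -1078$ ($n = -1488 + 410 = -1078$)
$n - M = -1078 - 3127 = -4205$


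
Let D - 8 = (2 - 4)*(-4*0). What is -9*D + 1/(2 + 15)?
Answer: -1223/17 ≈ -71.941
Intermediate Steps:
D = 8 (D = 8 + (2 - 4)*(-4*0) = 8 - 2*0 = 8 + 0 = 8)
-9*D + 1/(2 + 15) = -9*8 + 1/(2 + 15) = -72 + 1/17 = -1223/17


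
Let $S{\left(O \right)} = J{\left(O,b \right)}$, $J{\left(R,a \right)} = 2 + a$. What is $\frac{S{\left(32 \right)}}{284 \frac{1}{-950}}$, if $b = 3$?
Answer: $- \frac{2375}{142} \approx -16.725$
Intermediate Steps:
$S{\left(O \right)} = 5$ ($S{\left(O \right)} = 2 + 3 = 5$)
$\frac{S{\left(32 \right)}}{284 \frac{1}{-950}} = \frac{5}{284 \frac{1}{-950}} = \frac{5}{284 \left(- \frac{1}{950}\right)} = \frac{5}{- \frac{142}{475}} = 5 \left(- \frac{475}{142}\right) = - \frac{2375}{142}$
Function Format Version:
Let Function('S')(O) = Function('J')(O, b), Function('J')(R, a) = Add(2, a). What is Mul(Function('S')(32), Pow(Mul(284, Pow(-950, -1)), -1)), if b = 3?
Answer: Rational(-2375, 142) ≈ -16.725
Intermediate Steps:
Function('S')(O) = 5 (Function('S')(O) = Add(2, 3) = 5)
Mul(Function('S')(32), Pow(Mul(284, Pow(-950, -1)), -1)) = Mul(5, Pow(Mul(284, Pow(-950, -1)), -1)) = Mul(5, Pow(Mul(284, Rational(-1, 950)), -1)) = Mul(5, Pow(Rational(-142, 475), -1)) = Mul(5, Rational(-475, 142)) = Rational(-2375, 142)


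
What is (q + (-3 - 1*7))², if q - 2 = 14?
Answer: 36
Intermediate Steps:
q = 16 (q = 2 + 14 = 16)
(q + (-3 - 1*7))² = (16 + (-3 - 1*7))² = (16 + (-3 - 7))² = (16 - 10)² = 6² = 36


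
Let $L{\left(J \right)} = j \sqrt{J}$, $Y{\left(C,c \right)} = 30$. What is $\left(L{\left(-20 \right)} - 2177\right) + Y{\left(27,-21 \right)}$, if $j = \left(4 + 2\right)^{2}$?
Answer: $-2147 + 72 i \sqrt{5} \approx -2147.0 + 161.0 i$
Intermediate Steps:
$j = 36$ ($j = 6^{2} = 36$)
$L{\left(J \right)} = 36 \sqrt{J}$
$\left(L{\left(-20 \right)} - 2177\right) + Y{\left(27,-21 \right)} = \left(36 \sqrt{-20} - 2177\right) + 30 = \left(36 \cdot 2 i \sqrt{5} - 2177\right) + 30 = \left(72 i \sqrt{5} - 2177\right) + 30 = \left(-2177 + 72 i \sqrt{5}\right) + 30 = -2147 + 72 i \sqrt{5}$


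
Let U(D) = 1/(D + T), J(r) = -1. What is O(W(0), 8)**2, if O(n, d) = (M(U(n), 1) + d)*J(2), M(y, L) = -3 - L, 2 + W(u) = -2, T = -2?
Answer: 16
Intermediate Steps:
W(u) = -4 (W(u) = -2 - 2 = -4)
U(D) = 1/(-2 + D) (U(D) = 1/(D - 2) = 1/(-2 + D))
O(n, d) = 4 - d (O(n, d) = ((-3 - 1*1) + d)*(-1) = ((-3 - 1) + d)*(-1) = (-4 + d)*(-1) = 4 - d)
O(W(0), 8)**2 = (4 - 1*8)**2 = (4 - 8)**2 = (-4)**2 = 16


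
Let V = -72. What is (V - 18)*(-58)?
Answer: 5220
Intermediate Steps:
(V - 18)*(-58) = (-72 - 18)*(-58) = -90*(-58) = 5220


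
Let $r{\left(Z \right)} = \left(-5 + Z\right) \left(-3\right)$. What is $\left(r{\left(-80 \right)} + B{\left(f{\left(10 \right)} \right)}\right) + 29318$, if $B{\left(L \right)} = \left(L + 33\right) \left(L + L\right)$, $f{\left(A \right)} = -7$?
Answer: $29209$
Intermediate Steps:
$B{\left(L \right)} = 2 L \left(33 + L\right)$ ($B{\left(L \right)} = \left(33 + L\right) 2 L = 2 L \left(33 + L\right)$)
$r{\left(Z \right)} = 15 - 3 Z$
$\left(r{\left(-80 \right)} + B{\left(f{\left(10 \right)} \right)}\right) + 29318 = \left(\left(15 - -240\right) + 2 \left(-7\right) \left(33 - 7\right)\right) + 29318 = \left(\left(15 + 240\right) + 2 \left(-7\right) 26\right) + 29318 = \left(255 - 364\right) + 29318 = -109 + 29318 = 29209$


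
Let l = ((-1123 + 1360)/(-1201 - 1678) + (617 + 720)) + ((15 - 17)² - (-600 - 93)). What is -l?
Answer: -5855649/2879 ≈ -2033.9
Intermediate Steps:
l = 5855649/2879 (l = (237/(-2879) + 1337) + ((-2)² - 1*(-693)) = (237*(-1/2879) + 1337) + (4 + 693) = (-237/2879 + 1337) + 697 = 3848986/2879 + 697 = 5855649/2879 ≈ 2033.9)
-l = -1*5855649/2879 = -5855649/2879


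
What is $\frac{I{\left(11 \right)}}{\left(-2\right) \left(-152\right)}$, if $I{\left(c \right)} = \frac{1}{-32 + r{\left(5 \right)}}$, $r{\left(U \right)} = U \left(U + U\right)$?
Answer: $\frac{1}{5472} \approx 0.00018275$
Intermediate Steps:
$r{\left(U \right)} = 2 U^{2}$ ($r{\left(U \right)} = U 2 U = 2 U^{2}$)
$I{\left(c \right)} = \frac{1}{18}$ ($I{\left(c \right)} = \frac{1}{-32 + 2 \cdot 5^{2}} = \frac{1}{-32 + 2 \cdot 25} = \frac{1}{-32 + 50} = \frac{1}{18}$)
$\frac{I{\left(11 \right)}}{\left(-2\right) \left(-152\right)} = \frac{1}{18 \left(\left(-2\right) \left(-152\right)\right)} = \frac{1}{18 \cdot 304} = \frac{1}{18} \cdot \frac{1}{304} = \frac{1}{5472}$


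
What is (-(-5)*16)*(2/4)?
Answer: 40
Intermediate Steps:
(-(-5)*16)*(2/4) = (-5*(-16))*(2*(¼)) = 80*(½) = 40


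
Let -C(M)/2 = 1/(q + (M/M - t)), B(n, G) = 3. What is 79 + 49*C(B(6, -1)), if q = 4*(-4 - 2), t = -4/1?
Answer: 1599/19 ≈ 84.158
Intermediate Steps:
t = -4 (t = -4*1 = -4)
q = -24 (q = 4*(-6) = -24)
C(M) = 2/19 (C(M) = -2/(-24 + (M/M - 1*(-4))) = -2/(-24 + (1 + 4)) = -2/(-24 + 5) = -2/(-19) = -2*(-1/19) = 2/19)
79 + 49*C(B(6, -1)) = 79 + 49*(2/19) = 79 + 98/19 = 1599/19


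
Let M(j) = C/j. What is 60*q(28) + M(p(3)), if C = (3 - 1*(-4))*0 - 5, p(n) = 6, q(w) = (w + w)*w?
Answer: 564475/6 ≈ 94079.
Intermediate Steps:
q(w) = 2*w² (q(w) = (2*w)*w = 2*w²)
C = -5 (C = (3 + 4)*0 - 5 = 7*0 - 5 = 0 - 5 = -5)
M(j) = -5/j
60*q(28) + M(p(3)) = 60*(2*28²) - 5/6 = 60*(2*784) - 5*⅙ = 60*1568 - ⅚ = 94080 - ⅚ = 564475/6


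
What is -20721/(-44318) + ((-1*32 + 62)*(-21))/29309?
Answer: 82770207/185559466 ≈ 0.44606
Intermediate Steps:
-20721/(-44318) + ((-1*32 + 62)*(-21))/29309 = -20721*(-1/44318) + ((-32 + 62)*(-21))*(1/29309) = 20721/44318 + (30*(-21))*(1/29309) = 20721/44318 - 630*1/29309 = 20721/44318 - 90/4187 = 82770207/185559466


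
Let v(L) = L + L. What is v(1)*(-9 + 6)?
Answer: -6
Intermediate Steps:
v(L) = 2*L
v(1)*(-9 + 6) = (2*1)*(-9 + 6) = 2*(-3) = -6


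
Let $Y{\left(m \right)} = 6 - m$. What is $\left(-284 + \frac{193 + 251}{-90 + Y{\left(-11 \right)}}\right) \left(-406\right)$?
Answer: $\frac{8597456}{73} \approx 1.1777 \cdot 10^{5}$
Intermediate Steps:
$\left(-284 + \frac{193 + 251}{-90 + Y{\left(-11 \right)}}\right) \left(-406\right) = \left(-284 + \frac{193 + 251}{-90 + \left(6 - -11\right)}\right) \left(-406\right) = \left(-284 + \frac{444}{-90 + \left(6 + 11\right)}\right) \left(-406\right) = \left(-284 + \frac{444}{-90 + 17}\right) \left(-406\right) = \left(-284 + \frac{444}{-73}\right) \left(-406\right) = \left(-284 + 444 \left(- \frac{1}{73}\right)\right) \left(-406\right) = \left(-284 - \frac{444}{73}\right) \left(-406\right) = \left(- \frac{21176}{73}\right) \left(-406\right) = \frac{8597456}{73}$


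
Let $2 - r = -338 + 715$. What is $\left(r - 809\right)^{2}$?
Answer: $1401856$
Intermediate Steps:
$r = -375$ ($r = 2 - \left(-338 + 715\right) = 2 - 377 = -375$)
$\left(r - 809\right)^{2} = \left(-375 - 809\right)^{2} = \left(-1184\right)^{2} = 1401856$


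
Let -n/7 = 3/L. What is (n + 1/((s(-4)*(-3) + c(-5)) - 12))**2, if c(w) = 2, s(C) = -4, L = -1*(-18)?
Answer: 4/9 ≈ 0.44444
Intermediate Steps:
L = 18
n = -7/6 (n = -21/18 = -7*1/6 = -7/6 ≈ -1.1667)
(n + 1/((s(-4)*(-3) + c(-5)) - 12))**2 = (-7/6 + 1/((-4*(-3) + 2) - 12))**2 = (-7/6 + 1/((12 + 2) - 12))**2 = (-7/6 + 1/(14 - 12))**2 = (-7/6 + 1/2)**2 = (-2/3)**2 = 4/9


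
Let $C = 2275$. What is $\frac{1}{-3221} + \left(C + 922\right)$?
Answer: $\frac{10297536}{3221} \approx 3197.0$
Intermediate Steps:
$\frac{1}{-3221} + \left(C + 922\right) = \frac{1}{-3221} + \left(2275 + 922\right) = - \frac{1}{3221} + 3197 = \frac{10297536}{3221}$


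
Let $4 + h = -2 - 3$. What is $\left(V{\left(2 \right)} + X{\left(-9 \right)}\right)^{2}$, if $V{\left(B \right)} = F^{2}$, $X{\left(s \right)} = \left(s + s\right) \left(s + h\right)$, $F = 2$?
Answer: $107584$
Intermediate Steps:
$h = -9$ ($h = -4 - 5 = -9$)
$X{\left(s \right)} = 2 s \left(-9 + s\right)$ ($X{\left(s \right)} = \left(s + s\right) \left(s - 9\right) = 2 s \left(-9 + s\right)$)
$V{\left(B \right)} = 4$ ($V{\left(B \right)} = 2^{2} = 4$)
$\left(V{\left(2 \right)} + X{\left(-9 \right)}\right)^{2} = \left(4 + 2 \left(-9\right) \left(-9 - 9\right)\right)^{2} = \left(4 + 2 \left(-9\right) \left(-18\right)\right)^{2} = \left(4 + 324\right)^{2} = 328^{2} = 107584$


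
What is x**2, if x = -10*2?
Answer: 400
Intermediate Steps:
x = -20
x**2 = (-20)**2 = 400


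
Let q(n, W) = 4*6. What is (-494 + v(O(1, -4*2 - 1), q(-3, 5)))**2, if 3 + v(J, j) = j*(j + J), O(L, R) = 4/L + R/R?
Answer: 39601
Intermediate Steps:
O(L, R) = 1 + 4/L (O(L, R) = 4/L + 1 = 1 + 4/L)
q(n, W) = 24
v(J, j) = -3 + j*(J + j) (v(J, j) = -3 + j*(j + J) = -3 + j*(J + j))
(-494 + v(O(1, -4*2 - 1), q(-3, 5)))**2 = (-494 + (-3 + 24**2 + ((4 + 1)/1)*24))**2 = (-494 + (-3 + 576 + (1*5)*24))**2 = (-494 + (-3 + 576 + 5*24))**2 = (-494 + (-3 + 576 + 120))**2 = (-494 + 693)**2 = 199**2 = 39601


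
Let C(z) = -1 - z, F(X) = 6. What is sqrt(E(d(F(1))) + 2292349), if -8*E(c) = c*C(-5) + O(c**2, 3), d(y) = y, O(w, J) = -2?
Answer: sqrt(9169385)/2 ≈ 1514.0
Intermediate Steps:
E(c) = 1/4 - c/2 (E(c) = -(c*(-1 - 1*(-5)) - 2)/8 = -(c*(-1 + 5) - 2)/8 = -(c*4 - 2)/8 = -(4*c - 2)/8 = -(-2 + 4*c)/8 = 1/4 - c/2)
sqrt(E(d(F(1))) + 2292349) = sqrt((1/4 - 1/2*6) + 2292349) = sqrt((1/4 - 3) + 2292349) = sqrt(-11/4 + 2292349) = sqrt(9169385/4) = sqrt(9169385)/2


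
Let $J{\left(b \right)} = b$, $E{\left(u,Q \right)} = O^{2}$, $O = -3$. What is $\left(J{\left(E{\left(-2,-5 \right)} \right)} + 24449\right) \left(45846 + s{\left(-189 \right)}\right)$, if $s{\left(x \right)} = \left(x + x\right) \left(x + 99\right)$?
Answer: $1953362628$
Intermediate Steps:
$E{\left(u,Q \right)} = 9$ ($E{\left(u,Q \right)} = \left(-3\right)^{2} = 9$)
$s{\left(x \right)} = 2 x \left(99 + x\right)$
$\left(J{\left(E{\left(-2,-5 \right)} \right)} + 24449\right) \left(45846 + s{\left(-189 \right)}\right) = \left(9 + 24449\right) \left(45846 + 2 \left(-189\right) \left(99 - 189\right)\right) = 24458 \left(45846 + 2 \left(-189\right) \left(-90\right)\right) = 24458 \left(45846 + 34020\right) = 24458 \cdot 79866 = 1953362628$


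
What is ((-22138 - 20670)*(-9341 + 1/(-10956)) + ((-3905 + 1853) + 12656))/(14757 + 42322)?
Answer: 1095271692250/156339381 ≈ 7005.7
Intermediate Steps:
((-22138 - 20670)*(-9341 + 1/(-10956)) + ((-3905 + 1853) + 12656))/(14757 + 42322) = (-42808*(-9341 - 1/10956) + (-2052 + 12656))/57079 = (-42808*(-102339997/10956) + 10604)*(1/57079) = (1095242647894/2739 + 10604)*(1/57079) = (1095271692250/2739)*(1/57079) = 1095271692250/156339381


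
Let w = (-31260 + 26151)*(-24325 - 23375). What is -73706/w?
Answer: -36853/121849650 ≈ -0.00030245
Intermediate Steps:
w = 243699300 (w = -5109*(-47700) = 243699300)
-73706/w = -73706/243699300 = -73706*1/243699300 = -36853/121849650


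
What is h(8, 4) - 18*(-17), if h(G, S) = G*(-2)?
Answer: 290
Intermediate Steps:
h(G, S) = -2*G
h(8, 4) - 18*(-17) = -2*8 - 18*(-17) = -16 + 306 = 290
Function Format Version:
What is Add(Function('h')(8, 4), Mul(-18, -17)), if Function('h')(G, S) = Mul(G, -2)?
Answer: 290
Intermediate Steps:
Function('h')(G, S) = Mul(-2, G)
Add(Function('h')(8, 4), Mul(-18, -17)) = Add(Mul(-2, 8), Mul(-18, -17)) = Add(-16, 306) = 290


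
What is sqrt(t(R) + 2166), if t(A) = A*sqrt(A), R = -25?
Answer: sqrt(2166 - 125*I) ≈ 46.56 - 1.3424*I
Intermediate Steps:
t(A) = A**(3/2)
sqrt(t(R) + 2166) = sqrt((-25)**(3/2) + 2166) = sqrt(-125*I + 2166) = sqrt(2166 - 125*I)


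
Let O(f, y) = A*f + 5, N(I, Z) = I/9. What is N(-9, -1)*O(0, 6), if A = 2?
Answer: -5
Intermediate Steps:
N(I, Z) = I/9 (N(I, Z) = I*(1/9) = I/9)
O(f, y) = 5 + 2*f (O(f, y) = 2*f + 5 = 5 + 2*f)
N(-9, -1)*O(0, 6) = ((1/9)*(-9))*(5 + 2*0) = -(5 + 0) = -1*5 = -5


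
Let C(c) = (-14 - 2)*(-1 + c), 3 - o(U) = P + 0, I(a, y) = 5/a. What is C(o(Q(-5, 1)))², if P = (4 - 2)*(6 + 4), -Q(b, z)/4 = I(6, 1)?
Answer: 82944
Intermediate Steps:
Q(b, z) = -10/3 (Q(b, z) = -20/6 = -4*⅚ = -10/3)
P = 20 (P = 2*10 = 20)
o(U) = -17 (o(U) = 3 - (20 + 0) = 3 - 1*20 = 3 - 20 = -17)
C(c) = 16 - 16*c (C(c) = -16*(-1 + c) = 16 - 16*c)
C(o(Q(-5, 1)))² = (16 - 16*(-17))² = (16 + 272)² = 288² = 82944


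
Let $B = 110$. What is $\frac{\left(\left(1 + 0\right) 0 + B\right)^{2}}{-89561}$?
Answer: $- \frac{12100}{89561} \approx -0.1351$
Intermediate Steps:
$\frac{\left(\left(1 + 0\right) 0 + B\right)^{2}}{-89561} = \frac{\left(\left(1 + 0\right) 0 + 110\right)^{2}}{-89561} = \left(1 \cdot 0 + 110\right)^{2} \left(- \frac{1}{89561}\right) = \left(0 + 110\right)^{2} \left(- \frac{1}{89561}\right) = 110^{2} \left(- \frac{1}{89561}\right) = 12100 \left(- \frac{1}{89561}\right) = - \frac{12100}{89561}$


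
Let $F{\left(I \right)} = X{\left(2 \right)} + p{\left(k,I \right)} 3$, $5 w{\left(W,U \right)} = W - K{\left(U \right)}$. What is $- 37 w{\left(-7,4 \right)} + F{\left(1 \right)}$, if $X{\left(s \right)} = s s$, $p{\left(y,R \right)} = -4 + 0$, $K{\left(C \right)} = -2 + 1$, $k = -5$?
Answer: $\frac{182}{5} \approx 36.4$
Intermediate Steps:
$K{\left(C \right)} = -1$
$p{\left(y,R \right)} = -4$
$w{\left(W,U \right)} = \frac{1}{5} + \frac{W}{5}$ ($w{\left(W,U \right)} = \frac{W - -1}{5} = \frac{W + 1}{5} = \frac{1 + W}{5} = \frac{1}{5} + \frac{W}{5}$)
$X{\left(s \right)} = s^{2}$
$F{\left(I \right)} = -8$ ($F{\left(I \right)} = 2^{2} - 12 = 4 - 12 = -8$)
$- 37 w{\left(-7,4 \right)} + F{\left(1 \right)} = - 37 \left(\frac{1}{5} + \frac{1}{5} \left(-7\right)\right) - 8 = - 37 \left(\frac{1}{5} - \frac{7}{5}\right) - 8 = \left(-37\right) \left(- \frac{6}{5}\right) - 8 = \frac{222}{5} - 8 = \frac{182}{5}$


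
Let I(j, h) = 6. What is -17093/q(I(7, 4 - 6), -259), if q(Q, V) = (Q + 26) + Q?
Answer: -17093/38 ≈ -449.82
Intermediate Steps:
q(Q, V) = 26 + 2*Q (q(Q, V) = (26 + Q) + Q = 26 + 2*Q)
-17093/q(I(7, 4 - 6), -259) = -17093/(26 + 2*6) = -17093/(26 + 12) = -17093/38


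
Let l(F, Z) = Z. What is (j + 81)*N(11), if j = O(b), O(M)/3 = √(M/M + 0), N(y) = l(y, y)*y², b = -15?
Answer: 111804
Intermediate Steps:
N(y) = y³ (N(y) = y*y² = y³)
O(M) = 3 (O(M) = 3*√(M/M + 0) = 3*√(1 + 0) = 3*√1 = 3*1 = 3)
j = 3
(j + 81)*N(11) = (3 + 81)*11³ = 84*1331 = 111804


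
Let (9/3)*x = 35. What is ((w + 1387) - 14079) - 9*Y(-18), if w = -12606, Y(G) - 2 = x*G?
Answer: -23426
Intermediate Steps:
x = 35/3 (x = (1/3)*35 = 35/3 ≈ 11.667)
Y(G) = 2 + 35*G/3
((w + 1387) - 14079) - 9*Y(-18) = ((-12606 + 1387) - 14079) - 9*(2 + (35/3)*(-18)) = (-11219 - 14079) - 9*(2 - 210) = -25298 - 9*(-208) = -25298 + 1872 = -23426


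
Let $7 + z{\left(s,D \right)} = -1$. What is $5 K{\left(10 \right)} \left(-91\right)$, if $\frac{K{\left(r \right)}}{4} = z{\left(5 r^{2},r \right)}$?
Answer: $14560$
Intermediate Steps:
$z{\left(s,D \right)} = -8$ ($z{\left(s,D \right)} = -7 - 1 = -8$)
$K{\left(r \right)} = -32$ ($K{\left(r \right)} = 4 \left(-8\right) = -32$)
$5 K{\left(10 \right)} \left(-91\right) = 5 \left(-32\right) \left(-91\right) = \left(-160\right) \left(-91\right) = 14560$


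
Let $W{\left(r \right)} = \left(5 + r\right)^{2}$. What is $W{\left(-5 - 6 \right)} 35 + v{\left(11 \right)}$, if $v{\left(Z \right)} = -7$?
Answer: $1253$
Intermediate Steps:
$W{\left(-5 - 6 \right)} 35 + v{\left(11 \right)} = \left(5 - 11\right)^{2} \cdot 35 - 7 = \left(-6\right)^{2} \cdot 35 - 7 = 36 \cdot 35 - 7 = 1260 - 7 = 1253$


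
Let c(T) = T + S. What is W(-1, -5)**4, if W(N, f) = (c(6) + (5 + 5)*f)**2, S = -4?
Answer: 28179280429056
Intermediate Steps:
c(T) = -4 + T (c(T) = T - 4 = -4 + T)
W(N, f) = (2 + 10*f)**2 (W(N, f) = ((-4 + 6) + (5 + 5)*f)**2 = (2 + 10*f)**2)
W(-1, -5)**4 = (4*(1 + 5*(-5))**2)**4 = (4*(1 - 25)**2)**4 = (4*(-24)**2)**4 = (4*576)**4 = 2304**4 = 28179280429056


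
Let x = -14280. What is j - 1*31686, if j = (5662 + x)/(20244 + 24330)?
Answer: -706190191/22287 ≈ -31686.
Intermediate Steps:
j = -4309/22287 (j = (5662 - 14280)/(20244 + 24330) = -8618/44574 = -8618*1/44574 = -4309/22287 ≈ -0.19334)
j - 1*31686 = -4309/22287 - 1*31686 = -4309/22287 - 31686 = -706190191/22287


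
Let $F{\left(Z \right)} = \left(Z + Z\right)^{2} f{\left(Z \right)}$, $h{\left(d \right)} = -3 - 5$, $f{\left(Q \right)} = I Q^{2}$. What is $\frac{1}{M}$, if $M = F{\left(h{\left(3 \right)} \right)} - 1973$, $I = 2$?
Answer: $\frac{1}{30795} \approx 3.2473 \cdot 10^{-5}$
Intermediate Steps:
$f{\left(Q \right)} = 2 Q^{2}$
$h{\left(d \right)} = -8$ ($h{\left(d \right)} = -3 - 5 = -8$)
$F{\left(Z \right)} = 8 Z^{4}$ ($F{\left(Z \right)} = \left(Z + Z\right)^{2} \cdot 2 Z^{2} = \left(2 Z\right)^{2} \cdot 2 Z^{2} = 4 Z^{2} \cdot 2 Z^{2} = 8 Z^{4}$)
$M = 30795$ ($M = 8 \left(-8\right)^{4} - 1973 = 8 \cdot 4096 - 1973 = 32768 - 1973 = 30795$)
$\frac{1}{M} = \frac{1}{30795}$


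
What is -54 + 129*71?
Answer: 9105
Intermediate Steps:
-54 + 129*71 = -54 + 9159 = 9105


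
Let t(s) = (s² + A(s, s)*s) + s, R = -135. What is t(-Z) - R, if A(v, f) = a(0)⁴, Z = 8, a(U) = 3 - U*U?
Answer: -457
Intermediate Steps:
a(U) = 3 - U²
A(v, f) = 81 (A(v, f) = (3 - 1*0²)⁴ = (3 - 1*0)⁴ = (3 + 0)⁴ = 3⁴ = 81)
t(s) = s² + 82*s (t(s) = (s² + 81*s) + s = s² + 82*s)
t(-Z) - R = (-1*8)*(82 - 1*8) - 1*(-135) = -8*(82 - 8) + 135 = -8*74 + 135 = -592 + 135 = -457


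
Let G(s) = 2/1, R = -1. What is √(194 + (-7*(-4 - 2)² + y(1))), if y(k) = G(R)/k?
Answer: 2*I*√14 ≈ 7.4833*I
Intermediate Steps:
G(s) = 2 (G(s) = 2*1 = 2)
y(k) = 2/k
√(194 + (-7*(-4 - 2)² + y(1))) = √(194 + (-7*(-4 - 2)² + 2/1)) = √(194 + (-7*(-6)² + 2*1)) = √(194 + (-7*36 + 2)) = √(194 + (-252 + 2)) = √(194 - 250) = √(-56) = 2*I*√14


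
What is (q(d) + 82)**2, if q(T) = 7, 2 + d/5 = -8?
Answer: 7921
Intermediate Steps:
d = -50 (d = -10 + 5*(-8) = -10 - 40 = -50)
(q(d) + 82)**2 = (7 + 82)**2 = 89**2 = 7921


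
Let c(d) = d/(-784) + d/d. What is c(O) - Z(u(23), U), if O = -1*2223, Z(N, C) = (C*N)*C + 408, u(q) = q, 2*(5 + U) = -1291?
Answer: -7630562173/784 ≈ -9.7329e+6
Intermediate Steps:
U = -1301/2 (U = -5 + (½)*(-1291) = -5 - 1291/2 = -1301/2 ≈ -650.50)
Z(N, C) = 408 + N*C² (Z(N, C) = N*C² + 408 = 408 + N*C²)
O = -2223
c(d) = 1 - d/784 (c(d) = d*(-1/784) + 1 = -d/784 + 1 = 1 - d/784)
c(O) - Z(u(23), U) = (1 - 1/784*(-2223)) - (408 + 23*(-1301/2)²) = (1 + 2223/784) - (408 + 23*(1692601/4)) = 3007/784 - (408 + 38929823/4) = 3007/784 - 1*38931455/4 = 3007/784 - 38931455/4 = -7630562173/784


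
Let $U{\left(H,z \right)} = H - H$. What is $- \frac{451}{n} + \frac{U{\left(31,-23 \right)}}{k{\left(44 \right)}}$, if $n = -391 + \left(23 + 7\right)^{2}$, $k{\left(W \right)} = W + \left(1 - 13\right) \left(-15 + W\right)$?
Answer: $- \frac{451}{509} \approx -0.88605$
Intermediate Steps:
$k{\left(W \right)} = 180 - 11 W$ ($k{\left(W \right)} = W - 12 \left(-15 + W\right) = W - \left(-180 + 12 W\right) = 180 - 11 W$)
$U{\left(H,z \right)} = 0$
$n = 509$ ($n = -391 + 30^{2} = -391 + 900 = 509$)
$- \frac{451}{n} + \frac{U{\left(31,-23 \right)}}{k{\left(44 \right)}} = - \frac{451}{509} + \frac{0}{180 - 484} = \left(-451\right) \frac{1}{509} + \frac{0}{180 - 484} = - \frac{451}{509} + \frac{0}{-304} = - \frac{451}{509} + 0 \left(- \frac{1}{304}\right) = - \frac{451}{509} + 0 = - \frac{451}{509}$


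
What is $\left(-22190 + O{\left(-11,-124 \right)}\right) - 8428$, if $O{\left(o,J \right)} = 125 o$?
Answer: $-31993$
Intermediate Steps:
$\left(-22190 + O{\left(-11,-124 \right)}\right) - 8428 = \left(-22190 + 125 \left(-11\right)\right) - 8428 = \left(-22190 - 1375\right) - 8428 = -23565 - 8428 = -31993$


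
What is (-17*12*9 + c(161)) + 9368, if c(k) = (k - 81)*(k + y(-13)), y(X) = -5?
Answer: 20012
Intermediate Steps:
c(k) = (-81 + k)*(-5 + k) (c(k) = (k - 81)*(k - 5) = (-81 + k)*(-5 + k))
(-17*12*9 + c(161)) + 9368 = (-17*12*9 + (405 + 161**2 - 86*161)) + 9368 = (-204*9 + (405 + 25921 - 13846)) + 9368 = (-1836 + 12480) + 9368 = 10644 + 9368 = 20012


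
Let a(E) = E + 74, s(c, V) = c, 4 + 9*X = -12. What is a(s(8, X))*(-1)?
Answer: -82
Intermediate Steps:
X = -16/9 (X = -4/9 + (⅑)*(-12) = -4/9 - 4/3 = -16/9 ≈ -1.7778)
a(E) = 74 + E
a(s(8, X))*(-1) = (74 + 8)*(-1) = 82*(-1) = -82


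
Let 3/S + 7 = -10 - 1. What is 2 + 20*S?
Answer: -4/3 ≈ -1.3333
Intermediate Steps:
S = -1/6 (S = 3/(-7 + (-10 - 1)) = 3/(-7 - 11) = 3/(-18) = 3*(-1/18) = -1/6 ≈ -0.16667)
2 + 20*S = 2 + 20*(-1/6) = 2 - 10/3 = -4/3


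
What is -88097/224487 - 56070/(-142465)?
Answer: 7249397/6396308091 ≈ 0.0011334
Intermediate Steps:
-88097/224487 - 56070/(-142465) = -88097*1/224487 - 56070*(-1/142465) = -88097/224487 + 11214/28493 = 7249397/6396308091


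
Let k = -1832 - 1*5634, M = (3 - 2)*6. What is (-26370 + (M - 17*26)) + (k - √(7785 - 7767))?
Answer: -34272 - 3*√2 ≈ -34276.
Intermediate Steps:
M = 6 (M = 1*6 = 6)
k = -7466 (k = -1832 - 5634 = -7466)
(-26370 + (M - 17*26)) + (k - √(7785 - 7767)) = (-26370 + (6 - 17*26)) + (-7466 - √(7785 - 7767)) = (-26370 + (6 - 442)) + (-7466 - √18) = (-26370 - 436) + (-7466 - 3*√2) = -26806 + (-7466 - 3*√2) = -34272 - 3*√2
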